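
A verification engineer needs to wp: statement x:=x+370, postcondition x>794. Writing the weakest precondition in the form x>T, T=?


Formula: wp(x:=E, P) = P[E/x] (substitute E for x in postcondition)
Step 1: Postcondition: x>794
Step 2: Substitute x+370 for x: x+370>794
Step 3: Solve for x: x > 794-370 = 424

424


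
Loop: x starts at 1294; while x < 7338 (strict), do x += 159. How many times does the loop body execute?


Step 1: x goes from 1294 toward 7338 by 159; the body runs while x<7338, so iterations = ceil((bound-start)/step)
Step 2: Distance=6044
Step 3: ceil(6044/159)=39

39


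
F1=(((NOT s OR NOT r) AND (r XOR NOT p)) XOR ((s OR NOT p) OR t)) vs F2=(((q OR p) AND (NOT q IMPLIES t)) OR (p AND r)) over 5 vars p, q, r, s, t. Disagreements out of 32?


F1 = (((NOT s OR NOT r) AND (r XOR NOT p)) XOR ((s OR NOT p) OR t))
F2 = (((q OR p) AND (NOT q IMPLIES t)) OR (p AND r))
Evaluate both on each of 32 rows (bits = p,q,r,s,t):
  row 0 [00000]: F1=0 F2=0 -> 0
  row 1 [00001]: F1=0 F2=0 -> 0
  row 2 [00010]: F1=0 F2=0 -> 0
  row 3 [00011]: F1=0 F2=0 -> 0
  row 4 [00100]: F1=1 F2=0 (differ) -> 1
  row 5 [00101]: F1=1 F2=0 (differ) -> 1
  row 6 [00110]: F1=1 F2=0 (differ) -> 1
  row 7 [00111]: F1=1 F2=0 (differ) -> 1
  row 8 [01000]: F1=0 F2=1 (differ) -> 1
  row 9 [01001]: F1=0 F2=1 (differ) -> 1
  row 10 [01010]: F1=0 F2=1 (differ) -> 1
  row 11 [01011]: F1=0 F2=1 (differ) -> 1
  row 12 [01100]: F1=1 F2=1 -> 0
  row 13 [01101]: F1=1 F2=1 -> 0
  row 14 [01110]: F1=1 F2=1 -> 0
  row 15 [01111]: F1=1 F2=1 -> 0
  row 16 [10000]: F1=0 F2=0 -> 0
  row 17 [10001]: F1=1 F2=1 -> 0
  row 18 [10010]: F1=1 F2=0 (differ) -> 1
  row 19 [10011]: F1=1 F2=1 -> 0
  row 20 [10100]: F1=1 F2=1 -> 0
  row 21 [10101]: F1=0 F2=1 (differ) -> 1
  row 22 [10110]: F1=1 F2=1 -> 0
  row 23 [10111]: F1=1 F2=1 -> 0
  row 24 [11000]: F1=0 F2=1 (differ) -> 1
  row 25 [11001]: F1=1 F2=1 -> 0
  row 26 [11010]: F1=1 F2=1 -> 0
  row 27 [11011]: F1=1 F2=1 -> 0
  row 28 [11100]: F1=1 F2=1 -> 0
  row 29 [11101]: F1=0 F2=1 (differ) -> 1
  row 30 [11110]: F1=1 F2=1 -> 0
  row 31 [11111]: F1=1 F2=1 -> 0
Full result column, 8 rows per line (p,q fixed per line; r,s,t runs 000..111 left to right):
  rows 0-7 [p,q=00]: 00001111  (ones: 4)
  rows 8-15 [p,q=01]: 11110000  (ones: 4)
  rows 16-23 [p,q=10]: 00100100  (ones: 2)
  rows 24-31 [p,q=11]: 10000100  (ones: 2)
Disagreements = 4+4+2+2 = 12

12


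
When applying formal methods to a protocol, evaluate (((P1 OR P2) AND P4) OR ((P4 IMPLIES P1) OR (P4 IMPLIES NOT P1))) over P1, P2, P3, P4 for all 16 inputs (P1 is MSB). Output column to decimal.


Formula: (((P1 OR P2) AND P4) OR ((P4 IMPLIES P1) OR (P4 IMPLIES NOT P1))) over P1, P2, P3, P4 (16 rows)
Evaluate each row (bits = P1,P2,P3,P4, MSB first):
  row 0 [0000]: (((0 OR 0) AND 0) OR ((0 IMPLIES 0) OR (0 IMPLIES NOT 0))) -> 1
  row 1 [0001]: (((0 OR 0) AND 1) OR ((1 IMPLIES 0) OR (1 IMPLIES NOT 0))) -> 1
  row 2 [0010]: (((0 OR 0) AND 0) OR ((0 IMPLIES 0) OR (0 IMPLIES NOT 0))) -> 1
  row 3 [0011]: (((0 OR 0) AND 1) OR ((1 IMPLIES 0) OR (1 IMPLIES NOT 0))) -> 1
  row 4 [0100]: (((0 OR 1) AND 0) OR ((0 IMPLIES 0) OR (0 IMPLIES NOT 0))) -> 1
  row 5 [0101]: (((0 OR 1) AND 1) OR ((1 IMPLIES 0) OR (1 IMPLIES NOT 0))) -> 1
  row 6 [0110]: (((0 OR 1) AND 0) OR ((0 IMPLIES 0) OR (0 IMPLIES NOT 0))) -> 1
  row 7 [0111]: (((0 OR 1) AND 1) OR ((1 IMPLIES 0) OR (1 IMPLIES NOT 0))) -> 1
  row 8 [1000]: (((1 OR 0) AND 0) OR ((0 IMPLIES 1) OR (0 IMPLIES NOT 1))) -> 1
  row 9 [1001]: (((1 OR 0) AND 1) OR ((1 IMPLIES 1) OR (1 IMPLIES NOT 1))) -> 1
  row 10 [1010]: (((1 OR 0) AND 0) OR ((0 IMPLIES 1) OR (0 IMPLIES NOT 1))) -> 1
  row 11 [1011]: (((1 OR 0) AND 1) OR ((1 IMPLIES 1) OR (1 IMPLIES NOT 1))) -> 1
  row 12 [1100]: (((1 OR 1) AND 0) OR ((0 IMPLIES 1) OR (0 IMPLIES NOT 1))) -> 1
  row 13 [1101]: (((1 OR 1) AND 1) OR ((1 IMPLIES 1) OR (1 IMPLIES NOT 1))) -> 1
  row 14 [1110]: (((1 OR 1) AND 0) OR ((0 IMPLIES 1) OR (0 IMPLIES NOT 1))) -> 1
  row 15 [1111]: (((1 OR 1) AND 1) OR ((1 IMPLIES 1) OR (1 IMPLIES NOT 1))) -> 1
Full result column, 4 rows per line (P1,P2 fixed per line; P3,P4 runs 00..11 left to right):
  rows 0-3 [P1,P2=00]: 1111  = hex F
  rows 4-7 [P1,P2=01]: 1111  = hex F
  rows 8-11 [P1,P2=10]: 1111  = hex F
  rows 12-15 [P1,P2=11]: 1111  = hex F
Output column (row 0 .. row 15) = 1111111111111111
Output column grouped in 4s = 1111 1111 1111 1111 = 0xFFFF
Convert to decimal digit by digit (value = value*16 + digit):
  F -> 15
  15*16 + 15 (F) = 255
  255*16 + 15 (F) = 4095
  4095*16 + 15 (F) = 65535
Decimal = 65535

65535


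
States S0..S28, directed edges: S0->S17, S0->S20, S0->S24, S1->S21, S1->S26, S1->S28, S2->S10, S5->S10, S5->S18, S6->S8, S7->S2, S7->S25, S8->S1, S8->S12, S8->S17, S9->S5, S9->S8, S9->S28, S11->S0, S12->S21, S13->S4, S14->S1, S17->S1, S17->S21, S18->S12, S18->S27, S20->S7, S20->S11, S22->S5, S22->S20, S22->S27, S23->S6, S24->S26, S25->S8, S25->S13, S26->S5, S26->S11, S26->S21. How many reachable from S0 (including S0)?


BFS from S0:
  layer 0: {S0}
  layer 1: {S17, S20, S24}
  layer 2: {S1, S7, S11, S21, S26}
  layer 3: {S2, S5, S25, S28}
  layer 4: {S8, S10, S13, S18}
  layer 5: {S4, S12, S27}
Reachable set: {S0, S1, S2, S4, S5, S7, S8, S10, S11, S12, S13, S17, S18, S20, S21, S24, S25, S26, S27, S28}
Count = 20

20


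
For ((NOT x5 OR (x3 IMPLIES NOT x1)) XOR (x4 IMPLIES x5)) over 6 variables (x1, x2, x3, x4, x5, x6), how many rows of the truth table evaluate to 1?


Formula: ((NOT x5 OR (x3 IMPLIES NOT x1)) XOR (x4 IMPLIES x5)) over 6 vars (64 rows)
Evaluate each row (x1, x2, x3, x4, x5, x6 as bits, MSB first):
  row 0 [000000]: ((NOT 0 OR (0 IMPLIES NOT 0)) XOR (0 IMPLIES 0)) -> 0
  row 1 [000001]: ((NOT 0 OR (0 IMPLIES NOT 0)) XOR (0 IMPLIES 0)) -> 0
  row 2 [000010]: ((NOT 1 OR (0 IMPLIES NOT 0)) XOR (0 IMPLIES 1)) -> 0
  row 3 [000011]: ((NOT 1 OR (0 IMPLIES NOT 0)) XOR (0 IMPLIES 1)) -> 0
  row 4 [000100]: ((NOT 0 OR (0 IMPLIES NOT 0)) XOR (1 IMPLIES 0)) -> 1
  (every remaining row is evaluated the same way; all 64 results are listed next)
Full result column, 8 rows per line (x1,x2,x3 fixed per line; x4,x5,x6 runs 000..111 left to right):
  rows 0-7 [x1,x2,x3=000]: 00001100  (ones: 2)
  rows 8-15 [x1,x2,x3=001]: 00001100  (ones: 2)
  rows 16-23 [x1,x2,x3=010]: 00001100  (ones: 2)
  rows 24-31 [x1,x2,x3=011]: 00001100  (ones: 2)
  rows 32-39 [x1,x2,x3=100]: 00001100  (ones: 2)
  rows 40-47 [x1,x2,x3=101]: 00111111  (ones: 6)
  rows 48-55 [x1,x2,x3=110]: 00001100  (ones: 2)
  rows 56-63 [x1,x2,x3=111]: 00111111  (ones: 6)
Count of 1-rows = 2+2+2+2+2+6+2+6 = 24

24


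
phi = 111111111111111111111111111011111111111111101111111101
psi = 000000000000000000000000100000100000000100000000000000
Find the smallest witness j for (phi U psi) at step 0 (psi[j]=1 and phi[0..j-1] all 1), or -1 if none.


(phi U psi) at 0: need smallest j with psi[j]=1 and phi[i]=1 for all i in [0,j).
Scan from step 0:
  step 0: phi=1, psi=0 -> continue
  step 1: phi=1, psi=0 -> continue
  step 2: phi=1, psi=0 -> continue
  step 3: phi=1, psi=0 -> continue
  step 24: psi=1 and phi held for [0,24) -> witness found
Witness step = 24

24


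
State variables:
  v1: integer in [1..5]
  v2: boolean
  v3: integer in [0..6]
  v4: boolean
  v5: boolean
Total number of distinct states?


State space = product of domain sizes of all variables.
Domain sizes:
  v1 (integer in [1..5]): 5
  v2 (boolean): 2
  v3 (integer in [0..6]): 7
  v4 (boolean): 2
  v5 (boolean): 2
Product = 5 * 2 * 7 * 2 * 2 = 280

280


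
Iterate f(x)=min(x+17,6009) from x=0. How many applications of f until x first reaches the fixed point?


Step 1: x=0, cap=6009, increment=17
Step 2: x grows by 17 each step until capped at 6009; fixed point is x=6009
Step 3: iterations = ceil(6009/17) = 354

354


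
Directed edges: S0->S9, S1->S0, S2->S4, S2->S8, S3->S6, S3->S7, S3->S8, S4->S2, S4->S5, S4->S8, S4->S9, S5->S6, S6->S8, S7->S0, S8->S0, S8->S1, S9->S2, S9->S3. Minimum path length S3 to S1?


BFS layer-by-layer from S3:
  dist 0: {S3}
  dist 1: {S6, S7, S8}
  dist 2: {S0, S1}
  -> S1 reached at distance 2
Shortest path length = 2

2


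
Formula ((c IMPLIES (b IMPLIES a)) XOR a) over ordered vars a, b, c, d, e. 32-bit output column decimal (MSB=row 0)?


Formula: ((c IMPLIES (b IMPLIES a)) XOR a) over a, b, c, d, e (32 rows)
Evaluate each row (bits = a,b,c,d,e, MSB first):
  row 0 [00000]: ((0 IMPLIES (0 IMPLIES 0)) XOR 0) -> 1
  row 1 [00001]: ((0 IMPLIES (0 IMPLIES 0)) XOR 0) -> 1
  row 2 [00010]: ((0 IMPLIES (0 IMPLIES 0)) XOR 0) -> 1
  row 3 [00011]: ((0 IMPLIES (0 IMPLIES 0)) XOR 0) -> 1
  row 4 [00100]: ((1 IMPLIES (0 IMPLIES 0)) XOR 0) -> 1
  row 5 [00101]: ((1 IMPLIES (0 IMPLIES 0)) XOR 0) -> 1
  row 6 [00110]: ((1 IMPLIES (0 IMPLIES 0)) XOR 0) -> 1
  row 7 [00111]: ((1 IMPLIES (0 IMPLIES 0)) XOR 0) -> 1
  row 8 [01000]: ((0 IMPLIES (1 IMPLIES 0)) XOR 0) -> 1
  row 9 [01001]: ((0 IMPLIES (1 IMPLIES 0)) XOR 0) -> 1
  row 10 [01010]: ((0 IMPLIES (1 IMPLIES 0)) XOR 0) -> 1
  row 11 [01011]: ((0 IMPLIES (1 IMPLIES 0)) XOR 0) -> 1
  row 12 [01100]: ((1 IMPLIES (1 IMPLIES 0)) XOR 0) -> 0
  row 13 [01101]: ((1 IMPLIES (1 IMPLIES 0)) XOR 0) -> 0
  row 14 [01110]: ((1 IMPLIES (1 IMPLIES 0)) XOR 0) -> 0
  row 15 [01111]: ((1 IMPLIES (1 IMPLIES 0)) XOR 0) -> 0
  row 16 [10000]: ((0 IMPLIES (0 IMPLIES 1)) XOR 1) -> 0
  row 17 [10001]: ((0 IMPLIES (0 IMPLIES 1)) XOR 1) -> 0
  row 18 [10010]: ((0 IMPLIES (0 IMPLIES 1)) XOR 1) -> 0
  row 19 [10011]: ((0 IMPLIES (0 IMPLIES 1)) XOR 1) -> 0
  row 20 [10100]: ((1 IMPLIES (0 IMPLIES 1)) XOR 1) -> 0
  row 21 [10101]: ((1 IMPLIES (0 IMPLIES 1)) XOR 1) -> 0
  row 22 [10110]: ((1 IMPLIES (0 IMPLIES 1)) XOR 1) -> 0
  row 23 [10111]: ((1 IMPLIES (0 IMPLIES 1)) XOR 1) -> 0
  row 24 [11000]: ((0 IMPLIES (1 IMPLIES 1)) XOR 1) -> 0
  row 25 [11001]: ((0 IMPLIES (1 IMPLIES 1)) XOR 1) -> 0
  row 26 [11010]: ((0 IMPLIES (1 IMPLIES 1)) XOR 1) -> 0
  row 27 [11011]: ((0 IMPLIES (1 IMPLIES 1)) XOR 1) -> 0
  row 28 [11100]: ((1 IMPLIES (1 IMPLIES 1)) XOR 1) -> 0
  row 29 [11101]: ((1 IMPLIES (1 IMPLIES 1)) XOR 1) -> 0
  row 30 [11110]: ((1 IMPLIES (1 IMPLIES 1)) XOR 1) -> 0
  row 31 [11111]: ((1 IMPLIES (1 IMPLIES 1)) XOR 1) -> 0
Full result column, 4 rows per line (a,b,c fixed per line; d,e runs 00..11 left to right):
  rows 0-3 [a,b,c=000]: 1111  = hex F
  rows 4-7 [a,b,c=001]: 1111  = hex F
  rows 8-11 [a,b,c=010]: 1111  = hex F
  rows 12-15 [a,b,c=011]: 0000  = hex 0
  rows 16-19 [a,b,c=100]: 0000  = hex 0
  rows 20-23 [a,b,c=101]: 0000  = hex 0
  rows 24-27 [a,b,c=110]: 0000  = hex 0
  rows 28-31 [a,b,c=111]: 0000  = hex 0
Output column (row 0 .. row 31) = 11111111111100000000000000000000
Output column grouped in 4s = 1111 1111 1111 0000 0000 0000 0000 0000 = 0xFFF00000
Convert to decimal digit by digit (value = value*16 + digit):
  F -> 15
  15*16 + 15 (F) = 255
  255*16 + 15 (F) = 4095
  4095*16 + 0 = 65520
  65520*16 + 0 = 1048320
  1048320*16 + 0 = 16773120
  16773120*16 + 0 = 268369920
  268369920*16 + 0 = 4293918720
Decimal = 4293918720

4293918720


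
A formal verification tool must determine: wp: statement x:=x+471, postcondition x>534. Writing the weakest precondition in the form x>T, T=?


Formula: wp(x:=E, P) = P[E/x] (substitute E for x in postcondition)
Step 1: Postcondition: x>534
Step 2: Substitute x+471 for x: x+471>534
Step 3: Solve for x: x > 534-471 = 63

63


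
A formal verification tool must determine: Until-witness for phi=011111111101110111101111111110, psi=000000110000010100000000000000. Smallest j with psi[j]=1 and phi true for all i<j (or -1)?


(phi U psi) at 0: need smallest j with psi[j]=1 and phi[i]=1 for all i in [0,j).
Scan from step 0:
  step 0: phi=0 -> phi-prefix broken from here
  step 6: psi=1 but phi already failed -> not a witness
  step 7: psi=1 but phi already failed -> not a witness
  step 13: psi=1 but phi already failed -> not a witness
  step 15: psi=1 but phi already failed -> not a witness
  end of trace: no witness -> -1
Witness step = -1

-1


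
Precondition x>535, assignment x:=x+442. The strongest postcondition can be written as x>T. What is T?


Formula: sp(P, x:=E) = exists old_x. (x = E[old_x/x]) AND P[old_x/x] (old_x is the value of x before the assignment; eliminate old_x by solving x = E[old_x/x] for old_x)
Step 1: Precondition P: x>535, i.e. old_x > 535
Step 2: Assignment gives x = old_x + 442, so old_x = x - 442
Step 3: Substitute into P: x - 442 > 535
Step 4: Simplify: x > 535+442 = 977

977


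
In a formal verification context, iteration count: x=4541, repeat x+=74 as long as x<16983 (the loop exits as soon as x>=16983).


Step 1: x goes from 4541 toward 16983 by 74; the body runs while x<16983, so iterations = ceil((bound-start)/step)
Step 2: Distance=12442
Step 3: ceil(12442/74)=169

169


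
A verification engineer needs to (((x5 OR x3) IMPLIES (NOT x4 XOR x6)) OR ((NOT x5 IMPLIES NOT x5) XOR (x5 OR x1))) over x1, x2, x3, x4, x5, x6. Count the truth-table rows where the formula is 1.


Formula: (((x5 OR x3) IMPLIES (NOT x4 XOR x6)) OR ((NOT x5 IMPLIES NOT x5) XOR (x5 OR x1))) over 6 vars (64 rows)
Evaluate each row (x1, x2, x3, x4, x5, x6 as bits, MSB first):
  row 0 [000000]: (((0 OR 0) IMPLIES (NOT 0 XOR 0)) OR ((NOT 0 IMPLIES NOT 0) XOR (0 OR 0))) -> 1
  row 1 [000001]: (((0 OR 0) IMPLIES (NOT 0 XOR 1)) OR ((NOT 0 IMPLIES NOT 0) XOR (0 OR 0))) -> 1
  row 2 [000010]: (((1 OR 0) IMPLIES (NOT 0 XOR 0)) OR ((NOT 1 IMPLIES NOT 1) XOR (1 OR 0))) -> 1
  row 3 [000011]: (((1 OR 0) IMPLIES (NOT 0 XOR 1)) OR ((NOT 1 IMPLIES NOT 1) XOR (1 OR 0))) -> 0
  row 4 [000100]: (((0 OR 0) IMPLIES (NOT 1 XOR 0)) OR ((NOT 0 IMPLIES NOT 0) XOR (0 OR 0))) -> 1
  (every remaining row is evaluated the same way; all 64 results are listed next)
Full result column, 8 rows per line (x1,x2,x3 fixed per line; x4,x5,x6 runs 000..111 left to right):
  rows 0-7 [x1,x2,x3=000]: 11101101  (ones: 6)
  rows 8-15 [x1,x2,x3=001]: 11101101  (ones: 6)
  rows 16-23 [x1,x2,x3=010]: 11101101  (ones: 6)
  rows 24-31 [x1,x2,x3=011]: 11101101  (ones: 6)
  rows 32-39 [x1,x2,x3=100]: 11101101  (ones: 6)
  rows 40-47 [x1,x2,x3=101]: 10100101  (ones: 4)
  rows 48-55 [x1,x2,x3=110]: 11101101  (ones: 6)
  rows 56-63 [x1,x2,x3=111]: 10100101  (ones: 4)
Count of 1-rows = 6+6+6+6+6+4+6+4 = 44

44


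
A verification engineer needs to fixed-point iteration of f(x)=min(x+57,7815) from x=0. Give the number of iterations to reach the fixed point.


Step 1: x=0, cap=7815, increment=57
Step 2: x grows by 57 each step until capped at 7815; fixed point is x=7815
Step 3: iterations = ceil(7815/57) = 138

138


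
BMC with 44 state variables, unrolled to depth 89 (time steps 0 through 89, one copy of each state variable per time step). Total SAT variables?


BMC unrolls to depth k, creating one copy of each state var for steps 0..k.
Step count = 89 + 1 = 90 (steps 0 through 89)
Vars per step = 44
Total = 44 * 90 = 3960

3960


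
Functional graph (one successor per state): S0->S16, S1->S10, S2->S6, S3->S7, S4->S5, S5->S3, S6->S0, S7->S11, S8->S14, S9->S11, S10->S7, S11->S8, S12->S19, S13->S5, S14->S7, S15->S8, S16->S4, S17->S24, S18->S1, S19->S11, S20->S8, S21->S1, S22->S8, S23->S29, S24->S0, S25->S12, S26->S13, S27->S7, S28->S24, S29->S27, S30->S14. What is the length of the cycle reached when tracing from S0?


Trace from S0 until a state repeats:
  S0 -> S16 -> S4 -> S5 -> S3 -> S7 -> S11 -> S8 -> S14 -> S7
S7 first seen at step 5, revisited at step 9.
Cycle length = 9 - 5 = 4

4


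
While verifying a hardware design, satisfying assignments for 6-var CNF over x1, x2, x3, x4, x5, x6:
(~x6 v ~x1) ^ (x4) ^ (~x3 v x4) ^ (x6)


CNF with 4 clauses over 6 vars (64 assignments).
An assignment satisfies CNF iff every clause has >=1 true literal.
Check each row (bits = x1,x2,x3,x4,x5,x6; clause T/F shown):
  row 0 [000000]: clauses=TFTF -> 0
  row 1 [000001]: clauses=TFTT -> 0
  row 2 [000010]: clauses=TFTF -> 0
  row 3 [000011]: clauses=TFTT -> 0
  row 4 [000100]: clauses=TTTF -> 0
  (every remaining row is evaluated the same way; all 64 results are listed next)
Full result column, 8 rows per line (x1,x2,x3 fixed per line; x4,x5,x6 runs 000..111 left to right):
  rows 0-7 [x1,x2,x3=000]: 00000101  (ones: 2)
  rows 8-15 [x1,x2,x3=001]: 00000101  (ones: 2)
  rows 16-23 [x1,x2,x3=010]: 00000101  (ones: 2)
  rows 24-31 [x1,x2,x3=011]: 00000101  (ones: 2)
  rows 32-39 [x1,x2,x3=100]: 00000000  (ones: 0)
  rows 40-47 [x1,x2,x3=101]: 00000000  (ones: 0)
  rows 48-55 [x1,x2,x3=110]: 00000000  (ones: 0)
  rows 56-63 [x1,x2,x3=111]: 00000000  (ones: 0)
Satisfying assignments = 2+2+2+2+0+0+0+0 = 8

8


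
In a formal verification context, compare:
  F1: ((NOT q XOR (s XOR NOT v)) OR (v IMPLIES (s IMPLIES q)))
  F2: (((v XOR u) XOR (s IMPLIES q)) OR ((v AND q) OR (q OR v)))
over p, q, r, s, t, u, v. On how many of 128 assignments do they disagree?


F1 = ((NOT q XOR (s XOR NOT v)) OR (v IMPLIES (s IMPLIES q)))
F2 = (((v XOR u) XOR (s IMPLIES q)) OR ((v AND q) OR (q OR v)))
Evaluate both on each of 128 rows (bits = p,q,r,s,t,u,v):
  row 0 [0000000]: F1=1 F2=1 -> 0
  row 1 [0000001]: F1=1 F2=1 -> 0
  row 2 [0000010]: F1=1 F2=0 (differ) -> 1
  row 3 [0000011]: F1=1 F2=1 -> 0
  row 4 [0000100]: F1=1 F2=1 -> 0
  (every remaining row is evaluated the same way; all 128 results are listed next)
Full result column, 8 rows per line (p,q,r,s fixed per line; t,u,v runs 000..111 left to right):
  rows 0-7 [p,q,r,s=0000]: 00100010  (ones: 2)
  rows 8-15 [p,q,r,s=0001]: 11011101  (ones: 6)
  rows 16-23 [p,q,r,s=0010]: 00100010  (ones: 2)
  rows 24-31 [p,q,r,s=0011]: 11011101  (ones: 6)
  rows 32-39 [p,q,r,s=0100]: 00000000  (ones: 0)
  rows 40-47 [p,q,r,s=0101]: 00000000  (ones: 0)
  rows 48-55 [p,q,r,s=0110]: 00000000  (ones: 0)
  rows 56-63 [p,q,r,s=0111]: 00000000  (ones: 0)
  rows 64-71 [p,q,r,s=1000]: 00100010  (ones: 2)
  rows 72-79 [p,q,r,s=1001]: 11011101  (ones: 6)
  rows 80-87 [p,q,r,s=1010]: 00100010  (ones: 2)
  rows 88-95 [p,q,r,s=1011]: 11011101  (ones: 6)
  rows 96-103 [p,q,r,s=1100]: 00000000  (ones: 0)
  rows 104-111 [p,q,r,s=1101]: 00000000  (ones: 0)
  rows 112-119 [p,q,r,s=1110]: 00000000  (ones: 0)
  rows 120-127 [p,q,r,s=1111]: 00000000  (ones: 0)
Disagreements = 2+6+2+6+0+0+0+0+2+6+2+6+0+0+0+0 = 32

32


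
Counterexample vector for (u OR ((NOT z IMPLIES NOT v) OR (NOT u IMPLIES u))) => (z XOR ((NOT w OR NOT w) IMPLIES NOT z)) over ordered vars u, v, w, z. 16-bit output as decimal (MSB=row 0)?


F1 = (u OR ((NOT z IMPLIES NOT v) OR (NOT u IMPLIES u)))
F2 = (z XOR ((NOT w OR NOT w) IMPLIES NOT z))
Counterexample to F1=>F2 is where F1=1 and F2=0.
Evaluate each row (bits = u,v,w,z, MSB first):
  row 0 [0000]: F1=1 F2=1 -> F1&~F2 -> 0
  row 1 [0001]: F1=1 F2=1 -> F1&~F2 -> 0
  row 2 [0010]: F1=1 F2=1 -> F1&~F2 -> 0
  row 3 [0011]: F1=1 F2=0 -> F1&~F2 -> 1
  row 4 [0100]: F1=0 F2=1 -> F1&~F2 -> 0
  row 5 [0101]: F1=1 F2=1 -> F1&~F2 -> 0
  row 6 [0110]: F1=0 F2=1 -> F1&~F2 -> 0
  row 7 [0111]: F1=1 F2=0 -> F1&~F2 -> 1
  row 8 [1000]: F1=1 F2=1 -> F1&~F2 -> 0
  row 9 [1001]: F1=1 F2=1 -> F1&~F2 -> 0
  row 10 [1010]: F1=1 F2=1 -> F1&~F2 -> 0
  row 11 [1011]: F1=1 F2=0 -> F1&~F2 -> 1
  row 12 [1100]: F1=1 F2=1 -> F1&~F2 -> 0
  row 13 [1101]: F1=1 F2=1 -> F1&~F2 -> 0
  row 14 [1110]: F1=1 F2=1 -> F1&~F2 -> 0
  row 15 [1111]: F1=1 F2=0 -> F1&~F2 -> 1
Full result column, 4 rows per line (u,v fixed per line; w,z runs 00..11 left to right):
  rows 0-3 [u,v=00]: 0001  = hex 1
  rows 4-7 [u,v=01]: 0001  = hex 1
  rows 8-11 [u,v=10]: 0001  = hex 1
  rows 12-15 [u,v=11]: 0001  = hex 1
Counterexample vector (row 0 .. row 15) = 0001000100010001
Output column grouped in 4s = 0001 0001 0001 0001 = 0x1111
Convert to decimal digit by digit (value = value*16 + digit):
  1 -> 1
  1*16 + 1 = 17
  17*16 + 1 = 273
  273*16 + 1 = 4369
Decimal = 4369

4369


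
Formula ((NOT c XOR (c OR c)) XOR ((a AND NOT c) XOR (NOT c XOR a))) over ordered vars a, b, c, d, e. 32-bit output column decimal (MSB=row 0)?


Formula: ((NOT c XOR (c OR c)) XOR ((a AND NOT c) XOR (NOT c XOR a))) over a, b, c, d, e (32 rows)
Evaluate each row (bits = a,b,c,d,e, MSB first):
  row 0 [00000]: ((NOT 0 XOR (0 OR 0)) XOR ((0 AND NOT 0) XOR (NOT 0 XOR 0))) -> 0
  row 1 [00001]: ((NOT 0 XOR (0 OR 0)) XOR ((0 AND NOT 0) XOR (NOT 0 XOR 0))) -> 0
  row 2 [00010]: ((NOT 0 XOR (0 OR 0)) XOR ((0 AND NOT 0) XOR (NOT 0 XOR 0))) -> 0
  row 3 [00011]: ((NOT 0 XOR (0 OR 0)) XOR ((0 AND NOT 0) XOR (NOT 0 XOR 0))) -> 0
  row 4 [00100]: ((NOT 1 XOR (1 OR 1)) XOR ((0 AND NOT 1) XOR (NOT 1 XOR 0))) -> 1
  row 5 [00101]: ((NOT 1 XOR (1 OR 1)) XOR ((0 AND NOT 1) XOR (NOT 1 XOR 0))) -> 1
  row 6 [00110]: ((NOT 1 XOR (1 OR 1)) XOR ((0 AND NOT 1) XOR (NOT 1 XOR 0))) -> 1
  row 7 [00111]: ((NOT 1 XOR (1 OR 1)) XOR ((0 AND NOT 1) XOR (NOT 1 XOR 0))) -> 1
  row 8 [01000]: ((NOT 0 XOR (0 OR 0)) XOR ((0 AND NOT 0) XOR (NOT 0 XOR 0))) -> 0
  row 9 [01001]: ((NOT 0 XOR (0 OR 0)) XOR ((0 AND NOT 0) XOR (NOT 0 XOR 0))) -> 0
  row 10 [01010]: ((NOT 0 XOR (0 OR 0)) XOR ((0 AND NOT 0) XOR (NOT 0 XOR 0))) -> 0
  row 11 [01011]: ((NOT 0 XOR (0 OR 0)) XOR ((0 AND NOT 0) XOR (NOT 0 XOR 0))) -> 0
  row 12 [01100]: ((NOT 1 XOR (1 OR 1)) XOR ((0 AND NOT 1) XOR (NOT 1 XOR 0))) -> 1
  row 13 [01101]: ((NOT 1 XOR (1 OR 1)) XOR ((0 AND NOT 1) XOR (NOT 1 XOR 0))) -> 1
  row 14 [01110]: ((NOT 1 XOR (1 OR 1)) XOR ((0 AND NOT 1) XOR (NOT 1 XOR 0))) -> 1
  row 15 [01111]: ((NOT 1 XOR (1 OR 1)) XOR ((0 AND NOT 1) XOR (NOT 1 XOR 0))) -> 1
  row 16 [10000]: ((NOT 0 XOR (0 OR 0)) XOR ((1 AND NOT 0) XOR (NOT 0 XOR 1))) -> 0
  row 17 [10001]: ((NOT 0 XOR (0 OR 0)) XOR ((1 AND NOT 0) XOR (NOT 0 XOR 1))) -> 0
  row 18 [10010]: ((NOT 0 XOR (0 OR 0)) XOR ((1 AND NOT 0) XOR (NOT 0 XOR 1))) -> 0
  row 19 [10011]: ((NOT 0 XOR (0 OR 0)) XOR ((1 AND NOT 0) XOR (NOT 0 XOR 1))) -> 0
  row 20 [10100]: ((NOT 1 XOR (1 OR 1)) XOR ((1 AND NOT 1) XOR (NOT 1 XOR 1))) -> 0
  row 21 [10101]: ((NOT 1 XOR (1 OR 1)) XOR ((1 AND NOT 1) XOR (NOT 1 XOR 1))) -> 0
  row 22 [10110]: ((NOT 1 XOR (1 OR 1)) XOR ((1 AND NOT 1) XOR (NOT 1 XOR 1))) -> 0
  row 23 [10111]: ((NOT 1 XOR (1 OR 1)) XOR ((1 AND NOT 1) XOR (NOT 1 XOR 1))) -> 0
  row 24 [11000]: ((NOT 0 XOR (0 OR 0)) XOR ((1 AND NOT 0) XOR (NOT 0 XOR 1))) -> 0
  row 25 [11001]: ((NOT 0 XOR (0 OR 0)) XOR ((1 AND NOT 0) XOR (NOT 0 XOR 1))) -> 0
  row 26 [11010]: ((NOT 0 XOR (0 OR 0)) XOR ((1 AND NOT 0) XOR (NOT 0 XOR 1))) -> 0
  row 27 [11011]: ((NOT 0 XOR (0 OR 0)) XOR ((1 AND NOT 0) XOR (NOT 0 XOR 1))) -> 0
  row 28 [11100]: ((NOT 1 XOR (1 OR 1)) XOR ((1 AND NOT 1) XOR (NOT 1 XOR 1))) -> 0
  row 29 [11101]: ((NOT 1 XOR (1 OR 1)) XOR ((1 AND NOT 1) XOR (NOT 1 XOR 1))) -> 0
  row 30 [11110]: ((NOT 1 XOR (1 OR 1)) XOR ((1 AND NOT 1) XOR (NOT 1 XOR 1))) -> 0
  row 31 [11111]: ((NOT 1 XOR (1 OR 1)) XOR ((1 AND NOT 1) XOR (NOT 1 XOR 1))) -> 0
Full result column, 4 rows per line (a,b,c fixed per line; d,e runs 00..11 left to right):
  rows 0-3 [a,b,c=000]: 0000  = hex 0
  rows 4-7 [a,b,c=001]: 1111  = hex F
  rows 8-11 [a,b,c=010]: 0000  = hex 0
  rows 12-15 [a,b,c=011]: 1111  = hex F
  rows 16-19 [a,b,c=100]: 0000  = hex 0
  rows 20-23 [a,b,c=101]: 0000  = hex 0
  rows 24-27 [a,b,c=110]: 0000  = hex 0
  rows 28-31 [a,b,c=111]: 0000  = hex 0
Output column (row 0 .. row 31) = 00001111000011110000000000000000
Output column grouped in 4s = 0000 1111 0000 1111 0000 0000 0000 0000 = 0x0F0F0000
Convert to decimal digit by digit (value = value*16 + digit):
  0 -> 0
  0*16 + 15 (F) = 15
  15*16 + 0 = 240
  240*16 + 15 (F) = 3855
  3855*16 + 0 = 61680
  61680*16 + 0 = 986880
  986880*16 + 0 = 15790080
  15790080*16 + 0 = 252641280
Decimal = 252641280

252641280


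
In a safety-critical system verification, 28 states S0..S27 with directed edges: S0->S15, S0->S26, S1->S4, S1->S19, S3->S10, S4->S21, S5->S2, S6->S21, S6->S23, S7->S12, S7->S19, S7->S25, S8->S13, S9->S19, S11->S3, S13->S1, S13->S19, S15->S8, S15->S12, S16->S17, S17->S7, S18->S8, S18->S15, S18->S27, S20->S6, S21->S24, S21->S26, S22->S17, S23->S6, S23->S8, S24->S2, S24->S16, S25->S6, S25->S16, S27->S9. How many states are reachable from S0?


BFS from S0:
  layer 0: {S0}
  layer 1: {S15, S26}
  layer 2: {S8, S12}
  layer 3: {S13}
  layer 4: {S1, S19}
  layer 5: {S4}
  layer 6: {S21}
  layer 7: {S24}
  layer 8: {S2, S16}
  layer 9: {S17}
  layer 10: {S7}
  layer 11: {S25}
  layer 12: {S6}
  layer 13: {S23}
Reachable set: {S0, S1, S2, S4, S6, S7, S8, S12, S13, S15, S16, S17, S19, S21, S23, S24, S25, S26}
Count = 18

18


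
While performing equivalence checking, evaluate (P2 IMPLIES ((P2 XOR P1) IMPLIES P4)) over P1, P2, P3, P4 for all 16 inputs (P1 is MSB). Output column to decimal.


Formula: (P2 IMPLIES ((P2 XOR P1) IMPLIES P4)) over P1, P2, P3, P4 (16 rows)
Evaluate each row (bits = P1,P2,P3,P4, MSB first):
  row 0 [0000]: (0 IMPLIES ((0 XOR 0) IMPLIES 0)) -> 1
  row 1 [0001]: (0 IMPLIES ((0 XOR 0) IMPLIES 1)) -> 1
  row 2 [0010]: (0 IMPLIES ((0 XOR 0) IMPLIES 0)) -> 1
  row 3 [0011]: (0 IMPLIES ((0 XOR 0) IMPLIES 1)) -> 1
  row 4 [0100]: (1 IMPLIES ((1 XOR 0) IMPLIES 0)) -> 0
  row 5 [0101]: (1 IMPLIES ((1 XOR 0) IMPLIES 1)) -> 1
  row 6 [0110]: (1 IMPLIES ((1 XOR 0) IMPLIES 0)) -> 0
  row 7 [0111]: (1 IMPLIES ((1 XOR 0) IMPLIES 1)) -> 1
  row 8 [1000]: (0 IMPLIES ((0 XOR 1) IMPLIES 0)) -> 1
  row 9 [1001]: (0 IMPLIES ((0 XOR 1) IMPLIES 1)) -> 1
  row 10 [1010]: (0 IMPLIES ((0 XOR 1) IMPLIES 0)) -> 1
  row 11 [1011]: (0 IMPLIES ((0 XOR 1) IMPLIES 1)) -> 1
  row 12 [1100]: (1 IMPLIES ((1 XOR 1) IMPLIES 0)) -> 1
  row 13 [1101]: (1 IMPLIES ((1 XOR 1) IMPLIES 1)) -> 1
  row 14 [1110]: (1 IMPLIES ((1 XOR 1) IMPLIES 0)) -> 1
  row 15 [1111]: (1 IMPLIES ((1 XOR 1) IMPLIES 1)) -> 1
Full result column, 4 rows per line (P1,P2 fixed per line; P3,P4 runs 00..11 left to right):
  rows 0-3 [P1,P2=00]: 1111  = hex F
  rows 4-7 [P1,P2=01]: 0101  = hex 5
  rows 8-11 [P1,P2=10]: 1111  = hex F
  rows 12-15 [P1,P2=11]: 1111  = hex F
Output column (row 0 .. row 15) = 1111010111111111
Output column grouped in 4s = 1111 0101 1111 1111 = 0xF5FF
Convert to decimal digit by digit (value = value*16 + digit):
  F -> 15
  15*16 + 5 = 245
  245*16 + 15 (F) = 3935
  3935*16 + 15 (F) = 62975
Decimal = 62975

62975


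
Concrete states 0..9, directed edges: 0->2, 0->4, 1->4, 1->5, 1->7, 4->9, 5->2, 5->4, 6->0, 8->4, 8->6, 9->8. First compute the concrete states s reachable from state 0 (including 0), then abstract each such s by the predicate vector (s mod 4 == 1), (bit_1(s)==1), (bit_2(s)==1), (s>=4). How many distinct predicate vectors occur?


BFS from 0:
Concrete reachable: {0, 2, 4, 6, 8, 9}
Abstract via predicates (s mod 4 == 1), (bit_1(s)==1), (bit_2(s)==1), (s>=4):
  (0,0,0,0) <- {0}
  (0,0,0,1) <- {8}
  (0,0,1,1) <- {4}
  (0,1,0,0) <- {2}
  (0,1,1,1) <- {6}
  (1,0,0,1) <- {9}
Distinct abstract states = 6

6


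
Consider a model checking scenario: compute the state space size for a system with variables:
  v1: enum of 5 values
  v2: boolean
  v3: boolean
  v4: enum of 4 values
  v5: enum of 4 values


State space = product of domain sizes of all variables.
Domain sizes:
  v1 (enum of 5 values): 5
  v2 (boolean): 2
  v3 (boolean): 2
  v4 (enum of 4 values): 4
  v5 (enum of 4 values): 4
Product = 5 * 2 * 2 * 4 * 4 = 320

320


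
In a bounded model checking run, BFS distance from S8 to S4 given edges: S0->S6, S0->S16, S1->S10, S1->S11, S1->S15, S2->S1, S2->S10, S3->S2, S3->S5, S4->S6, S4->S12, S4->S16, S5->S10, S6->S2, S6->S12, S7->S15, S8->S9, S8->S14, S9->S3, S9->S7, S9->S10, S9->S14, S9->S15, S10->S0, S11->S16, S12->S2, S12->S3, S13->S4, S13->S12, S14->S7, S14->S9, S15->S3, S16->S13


BFS layer-by-layer from S8:
  dist 0: {S8}
  dist 1: {S9, S14}
  dist 2: {S3, S7, S10, S15}
  dist 3: {S0, S2, S5}
  dist 4: {S1, S6, S16}
  dist 5: {S11, S12, S13}
  dist 6: {S4}
  -> S4 reached at distance 6
Shortest path length = 6

6


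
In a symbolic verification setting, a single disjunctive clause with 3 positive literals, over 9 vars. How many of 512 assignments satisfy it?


Step 1: Total=2^9=512
Step 2: Unsat when all 3 false: 2^6=64
Step 3: Sat=512-64=448

448


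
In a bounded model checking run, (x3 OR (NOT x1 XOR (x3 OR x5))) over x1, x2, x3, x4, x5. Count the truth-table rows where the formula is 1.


Formula: (x3 OR (NOT x1 XOR (x3 OR x5))) over 5 vars (32 rows)
Evaluate each row (x1, x2, x3, x4, x5 as bits, MSB first):
  row 0 [00000]: (0 OR (NOT 0 XOR (0 OR 0))) -> 1
  row 1 [00001]: (0 OR (NOT 0 XOR (0 OR 1))) -> 0
  row 2 [00010]: (0 OR (NOT 0 XOR (0 OR 0))) -> 1
  row 3 [00011]: (0 OR (NOT 0 XOR (0 OR 1))) -> 0
  row 4 [00100]: (1 OR (NOT 0 XOR (1 OR 0))) -> 1
  row 5 [00101]: (1 OR (NOT 0 XOR (1 OR 1))) -> 1
  row 6 [00110]: (1 OR (NOT 0 XOR (1 OR 0))) -> 1
  row 7 [00111]: (1 OR (NOT 0 XOR (1 OR 1))) -> 1
  row 8 [01000]: (0 OR (NOT 0 XOR (0 OR 0))) -> 1
  row 9 [01001]: (0 OR (NOT 0 XOR (0 OR 1))) -> 0
  row 10 [01010]: (0 OR (NOT 0 XOR (0 OR 0))) -> 1
  row 11 [01011]: (0 OR (NOT 0 XOR (0 OR 1))) -> 0
  row 12 [01100]: (1 OR (NOT 0 XOR (1 OR 0))) -> 1
  row 13 [01101]: (1 OR (NOT 0 XOR (1 OR 1))) -> 1
  row 14 [01110]: (1 OR (NOT 0 XOR (1 OR 0))) -> 1
  row 15 [01111]: (1 OR (NOT 0 XOR (1 OR 1))) -> 1
  row 16 [10000]: (0 OR (NOT 1 XOR (0 OR 0))) -> 0
  row 17 [10001]: (0 OR (NOT 1 XOR (0 OR 1))) -> 1
  row 18 [10010]: (0 OR (NOT 1 XOR (0 OR 0))) -> 0
  row 19 [10011]: (0 OR (NOT 1 XOR (0 OR 1))) -> 1
  row 20 [10100]: (1 OR (NOT 1 XOR (1 OR 0))) -> 1
  row 21 [10101]: (1 OR (NOT 1 XOR (1 OR 1))) -> 1
  row 22 [10110]: (1 OR (NOT 1 XOR (1 OR 0))) -> 1
  row 23 [10111]: (1 OR (NOT 1 XOR (1 OR 1))) -> 1
  row 24 [11000]: (0 OR (NOT 1 XOR (0 OR 0))) -> 0
  row 25 [11001]: (0 OR (NOT 1 XOR (0 OR 1))) -> 1
  row 26 [11010]: (0 OR (NOT 1 XOR (0 OR 0))) -> 0
  row 27 [11011]: (0 OR (NOT 1 XOR (0 OR 1))) -> 1
  row 28 [11100]: (1 OR (NOT 1 XOR (1 OR 0))) -> 1
  row 29 [11101]: (1 OR (NOT 1 XOR (1 OR 1))) -> 1
  row 30 [11110]: (1 OR (NOT 1 XOR (1 OR 0))) -> 1
  row 31 [11111]: (1 OR (NOT 1 XOR (1 OR 1))) -> 1
Full result column, 8 rows per line (x1,x2 fixed per line; x3,x4,x5 runs 000..111 left to right):
  rows 0-7 [x1,x2=00]: 10101111  (ones: 6)
  rows 8-15 [x1,x2=01]: 10101111  (ones: 6)
  rows 16-23 [x1,x2=10]: 01011111  (ones: 6)
  rows 24-31 [x1,x2=11]: 01011111  (ones: 6)
Count of 1-rows = 6+6+6+6 = 24

24


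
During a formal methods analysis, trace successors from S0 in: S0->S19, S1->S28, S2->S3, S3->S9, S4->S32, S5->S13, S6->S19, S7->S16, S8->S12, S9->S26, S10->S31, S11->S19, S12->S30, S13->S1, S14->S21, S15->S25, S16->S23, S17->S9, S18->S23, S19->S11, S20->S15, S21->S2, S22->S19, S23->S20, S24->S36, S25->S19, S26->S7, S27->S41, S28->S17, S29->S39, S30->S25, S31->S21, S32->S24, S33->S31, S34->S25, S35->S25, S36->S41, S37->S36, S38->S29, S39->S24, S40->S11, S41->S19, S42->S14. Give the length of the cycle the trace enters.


Trace from S0 until a state repeats:
  S0 -> S19 -> S11 -> S19
S19 first seen at step 1, revisited at step 3.
Cycle length = 3 - 1 = 2

2


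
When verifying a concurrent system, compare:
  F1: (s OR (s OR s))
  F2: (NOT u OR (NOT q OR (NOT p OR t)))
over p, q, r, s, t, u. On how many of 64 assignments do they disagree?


F1 = (s OR (s OR s))
F2 = (NOT u OR (NOT q OR (NOT p OR t)))
Evaluate both on each of 64 rows (bits = p,q,r,s,t,u):
  row 0 [000000]: F1=0 F2=1 (differ) -> 1
  row 1 [000001]: F1=0 F2=1 (differ) -> 1
  row 2 [000010]: F1=0 F2=1 (differ) -> 1
  row 3 [000011]: F1=0 F2=1 (differ) -> 1
  row 4 [000100]: F1=1 F2=1 -> 0
  (every remaining row is evaluated the same way; all 64 results are listed next)
Full result column, 8 rows per line (p,q,r fixed per line; s,t,u runs 000..111 left to right):
  rows 0-7 [p,q,r=000]: 11110000  (ones: 4)
  rows 8-15 [p,q,r=001]: 11110000  (ones: 4)
  rows 16-23 [p,q,r=010]: 11110000  (ones: 4)
  rows 24-31 [p,q,r=011]: 11110000  (ones: 4)
  rows 32-39 [p,q,r=100]: 11110000  (ones: 4)
  rows 40-47 [p,q,r=101]: 11110000  (ones: 4)
  rows 48-55 [p,q,r=110]: 10110100  (ones: 4)
  rows 56-63 [p,q,r=111]: 10110100  (ones: 4)
Disagreements = 4+4+4+4+4+4+4+4 = 32

32


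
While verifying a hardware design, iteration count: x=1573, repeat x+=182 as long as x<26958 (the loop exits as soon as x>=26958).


Step 1: x goes from 1573 toward 26958 by 182; the body runs while x<26958, so iterations = ceil((bound-start)/step)
Step 2: Distance=25385
Step 3: ceil(25385/182)=140

140


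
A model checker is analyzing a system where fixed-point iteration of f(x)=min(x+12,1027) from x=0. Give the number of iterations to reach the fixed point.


Step 1: x=0, cap=1027, increment=12
Step 2: x grows by 12 each step until capped at 1027; fixed point is x=1027
Step 3: iterations = ceil(1027/12) = 86

86


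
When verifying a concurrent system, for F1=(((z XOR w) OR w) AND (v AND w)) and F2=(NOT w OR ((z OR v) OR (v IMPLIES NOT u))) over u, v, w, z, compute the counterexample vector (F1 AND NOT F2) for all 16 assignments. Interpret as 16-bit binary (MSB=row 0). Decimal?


F1 = (((z XOR w) OR w) AND (v AND w))
F2 = (NOT w OR ((z OR v) OR (v IMPLIES NOT u)))
Counterexample to F1=>F2 is where F1=1 and F2=0.
Evaluate each row (bits = u,v,w,z, MSB first):
  row 0 [0000]: F1=0 F2=1 -> F1&~F2 -> 0
  row 1 [0001]: F1=0 F2=1 -> F1&~F2 -> 0
  row 2 [0010]: F1=0 F2=1 -> F1&~F2 -> 0
  row 3 [0011]: F1=0 F2=1 -> F1&~F2 -> 0
  row 4 [0100]: F1=0 F2=1 -> F1&~F2 -> 0
  row 5 [0101]: F1=0 F2=1 -> F1&~F2 -> 0
  row 6 [0110]: F1=1 F2=1 -> F1&~F2 -> 0
  row 7 [0111]: F1=1 F2=1 -> F1&~F2 -> 0
  row 8 [1000]: F1=0 F2=1 -> F1&~F2 -> 0
  row 9 [1001]: F1=0 F2=1 -> F1&~F2 -> 0
  row 10 [1010]: F1=0 F2=1 -> F1&~F2 -> 0
  row 11 [1011]: F1=0 F2=1 -> F1&~F2 -> 0
  row 12 [1100]: F1=0 F2=1 -> F1&~F2 -> 0
  row 13 [1101]: F1=0 F2=1 -> F1&~F2 -> 0
  row 14 [1110]: F1=1 F2=1 -> F1&~F2 -> 0
  row 15 [1111]: F1=1 F2=1 -> F1&~F2 -> 0
Full result column, 4 rows per line (u,v fixed per line; w,z runs 00..11 left to right):
  rows 0-3 [u,v=00]: 0000  = hex 0
  rows 4-7 [u,v=01]: 0000  = hex 0
  rows 8-11 [u,v=10]: 0000  = hex 0
  rows 12-15 [u,v=11]: 0000  = hex 0
Counterexample vector (row 0 .. row 15) = 0000000000000000
Output column grouped in 4s = 0000 0000 0000 0000 = 0x0000
Convert to decimal digit by digit (value = value*16 + digit):
  0 -> 0
  0*16 + 0 = 0
  0*16 + 0 = 0
  0*16 + 0 = 0
Decimal = 0

0


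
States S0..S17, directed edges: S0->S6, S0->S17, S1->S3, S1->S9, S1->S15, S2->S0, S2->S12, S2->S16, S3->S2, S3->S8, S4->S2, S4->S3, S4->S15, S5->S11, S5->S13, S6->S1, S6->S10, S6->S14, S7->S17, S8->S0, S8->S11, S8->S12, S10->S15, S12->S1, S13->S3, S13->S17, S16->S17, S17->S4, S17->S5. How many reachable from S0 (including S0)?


BFS from S0:
  layer 0: {S0}
  layer 1: {S6, S17}
  layer 2: {S1, S4, S5, S10, S14}
  layer 3: {S2, S3, S9, S11, S13, S15}
  layer 4: {S8, S12, S16}
Reachable set: {S0, S1, S2, S3, S4, S5, S6, S8, S9, S10, S11, S12, S13, S14, S15, S16, S17}
Count = 17

17


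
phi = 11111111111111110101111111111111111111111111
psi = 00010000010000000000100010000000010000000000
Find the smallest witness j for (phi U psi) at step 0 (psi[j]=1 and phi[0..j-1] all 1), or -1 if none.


(phi U psi) at 0: need smallest j with psi[j]=1 and phi[i]=1 for all i in [0,j).
Scan from step 0:
  step 0: phi=1, psi=0 -> continue
  step 1: phi=1, psi=0 -> continue
  step 2: phi=1, psi=0 -> continue
  step 3: psi=1 and phi held for [0,3) -> witness found
Witness step = 3

3


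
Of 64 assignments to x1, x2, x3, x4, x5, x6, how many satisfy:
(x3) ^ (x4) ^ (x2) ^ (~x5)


CNF with 4 clauses over 6 vars (64 assignments).
An assignment satisfies CNF iff every clause has >=1 true literal.
Check each row (bits = x1,x2,x3,x4,x5,x6; clause T/F shown):
  row 0 [000000]: clauses=FFFT -> 0
  row 1 [000001]: clauses=FFFT -> 0
  row 2 [000010]: clauses=FFFF -> 0
  row 3 [000011]: clauses=FFFF -> 0
  row 4 [000100]: clauses=FTFT -> 0
  (every remaining row is evaluated the same way; all 64 results are listed next)
Full result column, 8 rows per line (x1,x2,x3 fixed per line; x4,x5,x6 runs 000..111 left to right):
  rows 0-7 [x1,x2,x3=000]: 00000000  (ones: 0)
  rows 8-15 [x1,x2,x3=001]: 00000000  (ones: 0)
  rows 16-23 [x1,x2,x3=010]: 00000000  (ones: 0)
  rows 24-31 [x1,x2,x3=011]: 00001100  (ones: 2)
  rows 32-39 [x1,x2,x3=100]: 00000000  (ones: 0)
  rows 40-47 [x1,x2,x3=101]: 00000000  (ones: 0)
  rows 48-55 [x1,x2,x3=110]: 00000000  (ones: 0)
  rows 56-63 [x1,x2,x3=111]: 00001100  (ones: 2)
Satisfying assignments = 0+0+0+2+0+0+0+2 = 4

4


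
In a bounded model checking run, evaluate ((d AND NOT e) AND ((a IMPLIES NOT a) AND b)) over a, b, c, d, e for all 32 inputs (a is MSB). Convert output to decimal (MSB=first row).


Formula: ((d AND NOT e) AND ((a IMPLIES NOT a) AND b)) over a, b, c, d, e (32 rows)
Evaluate each row (bits = a,b,c,d,e, MSB first):
  row 0 [00000]: ((0 AND NOT 0) AND ((0 IMPLIES NOT 0) AND 0)) -> 0
  row 1 [00001]: ((0 AND NOT 1) AND ((0 IMPLIES NOT 0) AND 0)) -> 0
  row 2 [00010]: ((1 AND NOT 0) AND ((0 IMPLIES NOT 0) AND 0)) -> 0
  row 3 [00011]: ((1 AND NOT 1) AND ((0 IMPLIES NOT 0) AND 0)) -> 0
  row 4 [00100]: ((0 AND NOT 0) AND ((0 IMPLIES NOT 0) AND 0)) -> 0
  row 5 [00101]: ((0 AND NOT 1) AND ((0 IMPLIES NOT 0) AND 0)) -> 0
  row 6 [00110]: ((1 AND NOT 0) AND ((0 IMPLIES NOT 0) AND 0)) -> 0
  row 7 [00111]: ((1 AND NOT 1) AND ((0 IMPLIES NOT 0) AND 0)) -> 0
  row 8 [01000]: ((0 AND NOT 0) AND ((0 IMPLIES NOT 0) AND 1)) -> 0
  row 9 [01001]: ((0 AND NOT 1) AND ((0 IMPLIES NOT 0) AND 1)) -> 0
  row 10 [01010]: ((1 AND NOT 0) AND ((0 IMPLIES NOT 0) AND 1)) -> 1
  row 11 [01011]: ((1 AND NOT 1) AND ((0 IMPLIES NOT 0) AND 1)) -> 0
  row 12 [01100]: ((0 AND NOT 0) AND ((0 IMPLIES NOT 0) AND 1)) -> 0
  row 13 [01101]: ((0 AND NOT 1) AND ((0 IMPLIES NOT 0) AND 1)) -> 0
  row 14 [01110]: ((1 AND NOT 0) AND ((0 IMPLIES NOT 0) AND 1)) -> 1
  row 15 [01111]: ((1 AND NOT 1) AND ((0 IMPLIES NOT 0) AND 1)) -> 0
  row 16 [10000]: ((0 AND NOT 0) AND ((1 IMPLIES NOT 1) AND 0)) -> 0
  row 17 [10001]: ((0 AND NOT 1) AND ((1 IMPLIES NOT 1) AND 0)) -> 0
  row 18 [10010]: ((1 AND NOT 0) AND ((1 IMPLIES NOT 1) AND 0)) -> 0
  row 19 [10011]: ((1 AND NOT 1) AND ((1 IMPLIES NOT 1) AND 0)) -> 0
  row 20 [10100]: ((0 AND NOT 0) AND ((1 IMPLIES NOT 1) AND 0)) -> 0
  row 21 [10101]: ((0 AND NOT 1) AND ((1 IMPLIES NOT 1) AND 0)) -> 0
  row 22 [10110]: ((1 AND NOT 0) AND ((1 IMPLIES NOT 1) AND 0)) -> 0
  row 23 [10111]: ((1 AND NOT 1) AND ((1 IMPLIES NOT 1) AND 0)) -> 0
  row 24 [11000]: ((0 AND NOT 0) AND ((1 IMPLIES NOT 1) AND 1)) -> 0
  row 25 [11001]: ((0 AND NOT 1) AND ((1 IMPLIES NOT 1) AND 1)) -> 0
  row 26 [11010]: ((1 AND NOT 0) AND ((1 IMPLIES NOT 1) AND 1)) -> 0
  row 27 [11011]: ((1 AND NOT 1) AND ((1 IMPLIES NOT 1) AND 1)) -> 0
  row 28 [11100]: ((0 AND NOT 0) AND ((1 IMPLIES NOT 1) AND 1)) -> 0
  row 29 [11101]: ((0 AND NOT 1) AND ((1 IMPLIES NOT 1) AND 1)) -> 0
  row 30 [11110]: ((1 AND NOT 0) AND ((1 IMPLIES NOT 1) AND 1)) -> 0
  row 31 [11111]: ((1 AND NOT 1) AND ((1 IMPLIES NOT 1) AND 1)) -> 0
Full result column, 4 rows per line (a,b,c fixed per line; d,e runs 00..11 left to right):
  rows 0-3 [a,b,c=000]: 0000  = hex 0
  rows 4-7 [a,b,c=001]: 0000  = hex 0
  rows 8-11 [a,b,c=010]: 0010  = hex 2
  rows 12-15 [a,b,c=011]: 0010  = hex 2
  rows 16-19 [a,b,c=100]: 0000  = hex 0
  rows 20-23 [a,b,c=101]: 0000  = hex 0
  rows 24-27 [a,b,c=110]: 0000  = hex 0
  rows 28-31 [a,b,c=111]: 0000  = hex 0
Output column (row 0 .. row 31) = 00000000001000100000000000000000
Output column grouped in 4s = 0000 0000 0010 0010 0000 0000 0000 0000 = 0x00220000
Convert to decimal digit by digit (value = value*16 + digit):
  0 -> 0
  0*16 + 0 = 0
  0*16 + 2 = 2
  2*16 + 2 = 34
  34*16 + 0 = 544
  544*16 + 0 = 8704
  8704*16 + 0 = 139264
  139264*16 + 0 = 2228224
Decimal = 2228224

2228224


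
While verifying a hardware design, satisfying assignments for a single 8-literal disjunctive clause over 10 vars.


Step 1: Total=2^10=1024
Step 2: Unsat when all 8 false: 2^2=4
Step 3: Sat=1024-4=1020

1020


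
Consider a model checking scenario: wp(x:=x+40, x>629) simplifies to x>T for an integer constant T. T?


Formula: wp(x:=E, P) = P[E/x] (substitute E for x in postcondition)
Step 1: Postcondition: x>629
Step 2: Substitute x+40 for x: x+40>629
Step 3: Solve for x: x > 629-40 = 589

589


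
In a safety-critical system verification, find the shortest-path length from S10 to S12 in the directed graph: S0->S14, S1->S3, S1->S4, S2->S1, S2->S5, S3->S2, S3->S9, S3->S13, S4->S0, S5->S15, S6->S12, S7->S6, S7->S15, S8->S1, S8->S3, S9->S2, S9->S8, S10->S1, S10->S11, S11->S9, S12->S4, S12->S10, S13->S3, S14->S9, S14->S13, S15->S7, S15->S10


BFS layer-by-layer from S10:
  dist 0: {S10}
  dist 1: {S1, S11}
  dist 2: {S3, S4, S9}
  dist 3: {S0, S2, S8, S13}
  dist 4: {S5, S14}
  dist 5: {S15}
  dist 6: {S7}
  dist 7: {S6}
  dist 8: {S12}
  -> S12 reached at distance 8
Shortest path length = 8

8
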